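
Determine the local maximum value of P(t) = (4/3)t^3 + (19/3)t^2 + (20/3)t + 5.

Critical points: P'(t) = 4t^2 + (38/3)t + 20/3 vanishes at t = -5/2, -2/3.
Since P''(t) = 8t + 38/3, we get P''(-5/2) = -22/3 < 0 ⇒ local maximum; P''(-2/3) = 22/3 > 0 ⇒ local minimum.
Thus P has its local maximum at t = -5/2, with value 85/12.

85/12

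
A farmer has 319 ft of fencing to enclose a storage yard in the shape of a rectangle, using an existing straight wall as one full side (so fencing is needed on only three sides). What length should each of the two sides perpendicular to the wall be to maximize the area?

319/4

Let the sides perpendicular to the wall have length x and the parallel side y, so 2x + y = 319 and the area is A = xy = x(319 − 2x).
A'(x) = 319 − 4x = 0 gives x = 319/4, and A''(x) = −4 < 0 confirms a maximum.
Then y = 319 − 2·319/4 = 319/2 and A = 101761/8.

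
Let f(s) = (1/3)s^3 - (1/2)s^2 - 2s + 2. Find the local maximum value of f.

Critical points: f'(s) = s^2 - s - 2 vanishes at s = -1, 2.
f''(s) = 2s - 1. f''(-1) = -3 < 0 ⇒ local maximum; f''(2) = 3 > 0 ⇒ local minimum.
So the local maximum value is f(-1) = 19/6.

19/6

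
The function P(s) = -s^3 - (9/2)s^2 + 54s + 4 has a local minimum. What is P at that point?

-266

Critical points: P'(s) = -3s^2 - 9s + 54 vanishes at s = -6, 3.
Since P''(s) = -6s - 9, we get P''(-6) = 27 > 0 ⇒ local minimum; P''(3) = -27 < 0 ⇒ local maximum.
The local minimum is P(-6) = -266.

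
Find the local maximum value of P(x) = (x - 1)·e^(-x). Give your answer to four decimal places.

0.1353

Differentiating with the product rule gives P'(x) = (-x + 2)·e^(-x). Since e^(-x) > 0, the only critical point is x = 2.
P''(2) has the same sign as -1 < 0, so this is a local maximum.
P(2) = (1)·e^(-2) ≈ 0.1353.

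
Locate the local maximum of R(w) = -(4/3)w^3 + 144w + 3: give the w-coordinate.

6

R'(w) = -4w^2 + 144 = 0 at w = -6, 6.
Since R''(w) = -8w, we get R''(-6) = 48 > 0 ⇒ local minimum; R''(6) = -48 < 0 ⇒ local maximum.
Thus R has its local maximum at w = 6, with value 579.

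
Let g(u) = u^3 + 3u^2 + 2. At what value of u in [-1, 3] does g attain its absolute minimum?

Differentiating, g'(u) = 3u^2 + 6u; whose only zero in [-1, 3] is u = 0.
Evaluating at the critical points and endpoints: g(-1) = 4,  g(0) = 2,  g(3) = 56.
The minimum over the interval is 2, attained at u = 0.

0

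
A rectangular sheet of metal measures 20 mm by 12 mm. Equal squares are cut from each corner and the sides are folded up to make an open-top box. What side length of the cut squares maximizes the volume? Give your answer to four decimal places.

With cut size x, the volume is V(x) = x(20 − 2x)(12 − 2x) for 0 < x < 6.
V'(x) = 12x^2 − 128x + 240. Setting V'(x) = 0 gives x ≈ 2.4274 (the root in (0, 6)).
V''(x) = 24x − 128 is negative there, so this is the maximum; V ≈ 262.6823.

2.4274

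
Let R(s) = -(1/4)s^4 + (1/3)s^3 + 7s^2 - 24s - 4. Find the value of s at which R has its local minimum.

2

R'(s) = -s^3 + s^2 + 14s - 24. Setting R'(s) = 0 gives s ∈ {-4, 2, 3}.
Since R''(s) = -3s^2 + 2s + 14, we get R''(-4) = -42 < 0 ⇒ local maximum; R''(2) = 6 > 0 ⇒ local minimum; R''(3) = -7 < 0 ⇒ local maximum.
Thus R has its local minimum at s = 2, with value -76/3.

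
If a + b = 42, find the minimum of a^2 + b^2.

With a + b = 42, a^2 + b^2 = a^2 + (42 − a)^2.
The derivative 2a − 2(42 − a) = 4a − 84 vanishes at a = 21; second derivative 4 > 0, a minimum.
The minimum is 2·(21)^2 = 882.

882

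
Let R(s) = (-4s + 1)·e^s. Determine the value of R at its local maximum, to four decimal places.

By the product rule, R'(s) = (-4s - 3)·e^s. Since e^s > 0, the only critical point is s = -3/4.
R''(-3/4) has the same sign as -4 < 0, so this is a local maximum.
R(-3/4) = (4)·e^(-3/4) ≈ 1.8895.

1.8895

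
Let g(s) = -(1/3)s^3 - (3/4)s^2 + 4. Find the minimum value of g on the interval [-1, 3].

-47/4

Differentiating, g'(s) = -s^2 - (3/2)s; whose only zero in [-1, 3] is s = 0.
Compare values at every candidate in [-1, 3]: g(-1) = 43/12; g(0) = 4; g(3) = -47/4.
Hence the absolute minimum is -47/4 at s = 3.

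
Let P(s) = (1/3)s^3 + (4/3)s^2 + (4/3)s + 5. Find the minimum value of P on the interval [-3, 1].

4

Differentiating, P'(s) = s^2 + (8/3)s + 4/3; which vanishes at s = -2 and s = -2/3.
Compare values at every candidate in [-3, 1]: P(-3) = 4; P(-2) = 5; P(-2/3) = 373/81; P(1) = 8.
The minimum over the interval is 4, attained at s = -3.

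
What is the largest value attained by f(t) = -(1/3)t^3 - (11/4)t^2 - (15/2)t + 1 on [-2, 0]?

The derivative is -t^2 - (11/2)t - 15/2, which has no zeros in [-2, 0].
Compare values at every candidate in [-2, 0]: f(-2) = 23/3,  f(0) = 1.
The maximum over the interval is 23/3, attained at t = -2.

23/3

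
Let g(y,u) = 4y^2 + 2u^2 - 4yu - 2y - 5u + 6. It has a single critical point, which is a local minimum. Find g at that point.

∂g/∂y = 8y - 4u - 2 = 0 and ∂g/∂u = -4y + 4u - 5 = 0, so (y, u) = (7/4, 3).
The Hessian has g_{yy} = 8, g_{uu} = 4, g_{yu} = -4, giving D = 16 > 0 with g_{yy} > 0, so the point is a local minimum.
g(7/4, 3) = -13/4.

-13/4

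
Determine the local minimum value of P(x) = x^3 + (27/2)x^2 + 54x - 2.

Critical points: P'(x) = 3x^2 + 27x + 54 vanishes at x = -6, -3.
Since P''(x) = 6x + 27, we get P''(-6) = -9 < 0 ⇒ local maximum; P''(-3) = 9 > 0 ⇒ local minimum.
So the local minimum value is P(-3) = -139/2.

-139/2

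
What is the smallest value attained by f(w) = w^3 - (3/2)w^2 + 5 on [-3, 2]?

-71/2

Differentiating, f'(w) = 3w^2 - 3w; which vanishes at w = 0 and w = 1.
Evaluating at the critical points and endpoints: f(-3) = -71/2,  f(0) = 5,  f(1) = 9/2,  f(2) = 7.
Hence the absolute minimum is -71/2 at w = -3.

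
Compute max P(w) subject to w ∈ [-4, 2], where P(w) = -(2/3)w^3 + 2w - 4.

P'(w) = -2w^2 + 2, which vanishes at w = -1 and w = 1.
Evaluating at the critical points and endpoints: P(-4) = 92/3,  P(-1) = -16/3,  P(1) = -8/3,  P(2) = -16/3.
The maximum over the interval is 92/3, attained at w = -4.

92/3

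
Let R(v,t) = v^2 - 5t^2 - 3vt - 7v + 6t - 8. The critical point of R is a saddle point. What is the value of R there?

-567/29

∂R/∂v = 2v - 3t - 7 = 0 and ∂R/∂t = -3v - 10t + 6 = 0, so (v, t) = (88/29, -9/29).
The Hessian has R_{vv} = 2, R_{tt} = -10, R_{vt} = -3, giving D = -29 < 0, so the point is a saddle point.
R(88/29, -9/29) = -567/29.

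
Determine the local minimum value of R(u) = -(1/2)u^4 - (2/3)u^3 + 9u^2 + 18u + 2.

-41/6

R'(u) = -2u^3 - 2u^2 + 18u + 18 = 0 at u = -3, -1, 3.
R''(u) = -6u^2 - 4u + 18. R''(-3) = -24 < 0 ⇒ local maximum; R''(-1) = 16 > 0 ⇒ local minimum; R''(3) = -48 < 0 ⇒ local maximum.
The local minimum is R(-1) = -41/6.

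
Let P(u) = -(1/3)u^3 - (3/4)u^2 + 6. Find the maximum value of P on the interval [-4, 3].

P'(u) = -u^2 - (3/2)u, which vanishes at u = -3/2 and u = 0.
Evaluating at the critical points and endpoints: P(-4) = 46/3; P(-3/2) = 87/16; P(0) = 6; P(3) = -39/4.
So the maximum is P(-4) = 46/3.

46/3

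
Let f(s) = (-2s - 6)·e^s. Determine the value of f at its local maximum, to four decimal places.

0.0366

f'(s) = (-2)·e^s + (-2s - 6)·1·e^s = (-2s - 8)·e^s. Since e^s > 0, the only critical point is s = -4.
f''(-4) has the same sign as -2 < 0, so this is a local maximum.
f(-4) = (2)·e^(-4) ≈ 0.0366.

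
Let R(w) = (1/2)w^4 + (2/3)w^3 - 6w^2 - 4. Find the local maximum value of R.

-4

R'(w) = 2w^3 + 2w^2 - 12w = 0 at w = -3, 0, 2.
Second-derivative test with R''(w) = 6w^2 + 4w - 12: R''(-3) = 30 > 0 ⇒ local minimum; R''(0) = -12 < 0 ⇒ local maximum; R''(2) = 20 > 0 ⇒ local minimum.
The local maximum is R(0) = -4.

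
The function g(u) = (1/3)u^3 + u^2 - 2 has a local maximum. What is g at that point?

-2/3

g'(u) = u^2 + 2u = 0 at u = -2, 0.
g''(u) = 2u + 2. g''(-2) = -2 < 0 ⇒ local maximum; g''(0) = 2 > 0 ⇒ local minimum.
Thus g has its local maximum at u = -2, with value -2/3.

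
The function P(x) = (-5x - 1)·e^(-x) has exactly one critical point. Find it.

4/5

P'(x) = (-5)·e^(-x) + (-5x - 1)·(-1)·e^(-x) = (5x - 4)·e^(-x). Since e^(-x) > 0, the only critical point is x = 4/5.
P''(4/5) has the same sign as 5 > 0, so this is a local minimum.
P(4/5) = (-5)·e^(-4/5) ≈ -2.2466.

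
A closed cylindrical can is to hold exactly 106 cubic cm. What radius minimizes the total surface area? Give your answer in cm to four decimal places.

2.5647

With radius r and height h, πr²h = 106 so h = 106/(πr²), and S(r) = 2πr² + 2πrh = 2πr² + 2·106/r.
S'(r) = 4πr − 2·106/r² = 0 ⇒ r³ = 106/(2π), so r ≈ 2.5647 and h = 2r ≈ 5.1295.
S''(r) = 4π + 4·106/r³ > 0, so this is the minimum; S ≈ 123.9896.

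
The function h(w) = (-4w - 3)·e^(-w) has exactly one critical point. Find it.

1/4

By the product rule, h'(w) = (4w - 1)·e^(-w). Since e^(-w) > 0, the only critical point is w = 1/4.
h''(1/4) has the same sign as 4 > 0, so this is a local minimum.
h(1/4) = (-4)·e^(-1/4) ≈ -3.1152.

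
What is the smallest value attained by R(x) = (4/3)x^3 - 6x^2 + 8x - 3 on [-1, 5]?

-55/3

Differentiating, R'(x) = 4x^2 - 12x + 8; which vanishes at x = 1 and x = 2.
Compare values at every candidate in [-1, 5]: R(-1) = -55/3,  R(1) = 1/3,  R(2) = -1/3,  R(5) = 161/3.
The minimum over the interval is -55/3, attained at x = -1.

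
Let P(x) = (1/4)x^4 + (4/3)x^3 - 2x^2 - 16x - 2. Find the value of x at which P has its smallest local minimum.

P'(x) = x^3 + 4x^2 - 4x - 16. Setting P'(x) = 0 gives x ∈ {-4, -2, 2}.
Second-derivative test with P''(x) = 3x^2 + 8x - 4: P''(-4) = 12 > 0 ⇒ local minimum; P''(-2) = -8 < 0 ⇒ local maximum; P''(2) = 24 > 0 ⇒ local minimum.
The smallest local minimum is P(2) = -82/3.

2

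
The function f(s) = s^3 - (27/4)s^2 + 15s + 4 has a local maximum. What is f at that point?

f'(s) = 3s^2 - (27/2)s + 15 = 0 at s = 2, 5/2.
Second-derivative test with f''(s) = 6s - 27/2: f''(2) = -3/2 < 0 ⇒ local maximum; f''(5/2) = 3/2 > 0 ⇒ local minimum.
Thus f has its local maximum at s = 2, with value 15.

15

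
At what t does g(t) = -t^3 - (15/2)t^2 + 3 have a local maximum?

0

g'(t) = -3t^2 - 15t. Setting g'(t) = 0 gives t ∈ {-5, 0}.
Second-derivative test with g''(t) = -6t - 15: g''(-5) = 15 > 0 ⇒ local minimum; g''(0) = -15 < 0 ⇒ local maximum.
Thus g has its local maximum at t = 0, with value 3.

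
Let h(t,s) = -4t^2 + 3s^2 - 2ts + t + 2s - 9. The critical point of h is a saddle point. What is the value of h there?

-477/52

∂h/∂t = -8t - 2s + 1 = 0 and ∂h/∂s = -2t + 6s + 2 = 0, so (t, s) = (5/26, -7/26).
The Hessian has h_{tt} = -8, h_{ss} = 6, h_{ts} = -2, giving D = -52 < 0, so the point is a saddle point.
h(5/26, -7/26) = -477/52.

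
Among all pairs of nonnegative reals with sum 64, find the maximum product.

1024

With x + y = 64, the product is P(x) = x(64 − x).
P'(x) = 64 − 2x = 0 gives x = 32; P'' = −2 < 0, so this is the maximum.
P = 32·32 = 1024.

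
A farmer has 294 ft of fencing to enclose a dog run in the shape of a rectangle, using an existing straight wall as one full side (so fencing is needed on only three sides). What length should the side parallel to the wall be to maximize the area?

147

Let the sides perpendicular to the wall have length x and the parallel side y, so 2x + y = 294 and the area is A = xy = x(294 − 2x).
A'(x) = 294 − 4x = 0 gives x = 147/2, and A''(x) = −4 < 0 confirms a maximum.
Then y = 294 − 2·147/2 = 147 and A = 21609/2.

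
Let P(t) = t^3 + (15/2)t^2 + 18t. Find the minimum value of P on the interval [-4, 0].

-16

P'(t) = 3t^2 + 15t + 18, which vanishes at t = -3 and t = -2.
Candidates: P(-4) = -16; P(-3) = -27/2; P(-2) = -14; P(0) = 0.
Hence the absolute minimum is -16 at t = -4.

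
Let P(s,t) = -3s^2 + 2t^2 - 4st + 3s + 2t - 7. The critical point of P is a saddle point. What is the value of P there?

-25/4

∂P/∂s = -6s - 4t + 3 = 0 and ∂P/∂t = -4s + 4t + 2 = 0, so (s, t) = (1/2, 0).
The Hessian has P_{ss} = -6, P_{tt} = 4, P_{st} = -4, giving D = -40 < 0, so the point is a saddle point.
P(1/2, 0) = -25/4.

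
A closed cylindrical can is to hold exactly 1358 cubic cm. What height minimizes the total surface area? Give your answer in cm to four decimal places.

With radius r and height h, πr²h = 1358 so h = 1358/(πr²), and S(r) = 2πr² + 2πrh = 2πr² + 2·1358/r.
S'(r) = 4πr − 2·1358/r² = 0 ⇒ r³ = 1358/(2π), so r ≈ 6.0012 and h = 2r ≈ 12.0025.
S''(r) = 4π + 4·1358/r³ > 0, so this is the minimum; S ≈ 678.8613.

12.0025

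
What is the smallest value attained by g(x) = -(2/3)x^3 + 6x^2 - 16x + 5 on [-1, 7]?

-125/3

Differentiating, g'(x) = -2x^2 + 12x - 16; which vanishes at x = 2 and x = 4.
Evaluating at the critical points and endpoints: g(-1) = 83/3,  g(2) = -25/3,  g(4) = -17/3,  g(7) = -125/3.
So the minimum is g(7) = -125/3.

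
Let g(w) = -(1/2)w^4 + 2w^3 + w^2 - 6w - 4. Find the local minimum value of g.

-15/2

g'(w) = -2w^3 + 6w^2 + 2w - 6 = 0 at w = -1, 1, 3.
g''(w) = -6w^2 + 12w + 2. g''(-1) = -16 < 0 ⇒ local maximum; g''(1) = 8 > 0 ⇒ local minimum; g''(3) = -16 < 0 ⇒ local maximum.
The local minimum is g(1) = -15/2.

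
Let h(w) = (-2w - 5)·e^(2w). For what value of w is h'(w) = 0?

-3

Differentiating with the product rule gives h'(w) = (-4w - 12)·e^(2w). Since e^(2w) > 0, the only critical point is w = -3.
h''(-3) has the same sign as -4 < 0, so this is a local maximum.
h(-3) = (1)·e^(-6) ≈ 0.0025.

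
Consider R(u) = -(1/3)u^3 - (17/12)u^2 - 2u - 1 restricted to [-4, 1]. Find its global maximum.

The derivative is -u^2 - (17/6)u - 2, which vanishes at u = -3/2 and u = -4/3.
Evaluating at the critical points and endpoints: R(-4) = 17/3; R(-3/2) = -1/16; R(-4/3) = -5/81; R(1) = -19/4.
The maximum over the interval is 17/3, attained at u = -4.

17/3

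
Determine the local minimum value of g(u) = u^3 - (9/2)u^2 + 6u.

2

g'(u) = 3u^2 - 9u + 6. Setting g'(u) = 0 gives u ∈ {1, 2}.
Since g''(u) = 6u - 9, we get g''(1) = -3 < 0 ⇒ local maximum; g''(2) = 3 > 0 ⇒ local minimum.
Thus g has its local minimum at u = 2, with value 2.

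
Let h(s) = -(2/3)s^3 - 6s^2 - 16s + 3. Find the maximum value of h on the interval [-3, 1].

49/3

Differentiating, h'(s) = -2s^2 - 12s - 16; whose only zero in [-3, 1] is s = -2.
Evaluating at the critical points and endpoints: h(-3) = 15,  h(-2) = 49/3,  h(1) = -59/3.
So the maximum is h(-2) = 49/3.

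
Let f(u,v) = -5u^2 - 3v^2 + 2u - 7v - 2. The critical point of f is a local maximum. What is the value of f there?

137/60

∂f/∂u = -10u + 2 = 0 and ∂f/∂v = -6v - 7 = 0, so (u, v) = (1/5, -7/6).
The Hessian has f_{uu} = -10, f_{vv} = -6, f_{uv} = 0, giving D = 60 > 0 with f_{uu} < 0, so the point is a local maximum.
f(1/5, -7/6) = 137/60.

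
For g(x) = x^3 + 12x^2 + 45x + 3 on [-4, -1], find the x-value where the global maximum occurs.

-1

g'(x) = 3x^2 + 24x + 45, whose only zero in [-4, -1] is x = -3.
Evaluating at the critical points and endpoints: g(-4) = -49,  g(-3) = -51,  g(-1) = -31.
Hence the absolute maximum is -31 at x = -1.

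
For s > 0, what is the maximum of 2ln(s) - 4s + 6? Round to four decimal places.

P'(s) = 2/s − 4 = 0 gives s = 1/2.
P''(s) = -2/s², which is negative for s > 0, so this is a local maximum.
P(1/2) = 2·ln(1/2) - 2 + 6 ≈ 2.6137.

2.6137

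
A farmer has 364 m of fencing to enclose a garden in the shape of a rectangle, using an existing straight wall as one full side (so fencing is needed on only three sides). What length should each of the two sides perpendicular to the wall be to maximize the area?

Let the sides perpendicular to the wall have length x and the parallel side y, so 2x + y = 364 and the area is A = xy = x(364 − 2x).
A'(x) = 364 − 4x = 0 gives x = 91, and A''(x) = −4 < 0 confirms a maximum.
Then y = 364 − 2·91 = 182 and A = 16562.

91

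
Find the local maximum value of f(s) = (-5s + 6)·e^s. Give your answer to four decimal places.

6.1070

f'(s) = (-5)·e^s + (-5s + 6)·1·e^s = (-5s + 1)·e^s. Since e^s > 0, the only critical point is s = 1/5.
f''(1/5) has the same sign as -5 < 0, so this is a local maximum.
f(1/5) = (5)·e^(1/5) ≈ 6.1070.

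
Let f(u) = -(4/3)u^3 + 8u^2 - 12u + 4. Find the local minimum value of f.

f'(u) = -4u^2 + 16u - 12 = 0 at u = 1, 3.
Since f''(u) = -8u + 16, we get f''(1) = 8 > 0 ⇒ local minimum; f''(3) = -8 < 0 ⇒ local maximum.
So the local minimum value is f(1) = -4/3.

-4/3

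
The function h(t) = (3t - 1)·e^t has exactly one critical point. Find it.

-2/3

By the product rule, h'(t) = (3t + 2)·e^t. Since e^t > 0, the only critical point is t = -2/3.
h''(-2/3) has the same sign as 3 > 0, so this is a local minimum.
h(-2/3) = (-3)·e^(-2/3) ≈ -1.5403.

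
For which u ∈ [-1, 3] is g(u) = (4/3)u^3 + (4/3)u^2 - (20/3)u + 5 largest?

The derivative is 4u^2 + (8/3)u - 20/3, whose only zero in [-1, 3] is u = 1.
Evaluating at the critical points and endpoints: g(-1) = 35/3,  g(1) = 1,  g(3) = 33.
The maximum over the interval is 33, attained at u = 3.

3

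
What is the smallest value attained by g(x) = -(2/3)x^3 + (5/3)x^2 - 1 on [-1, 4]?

g'(x) = -2x^2 + (10/3)x, which vanishes at x = 0 and x = 5/3.
Evaluating at the critical points and endpoints: g(-1) = 4/3,  g(0) = -1,  g(5/3) = 44/81,  g(4) = -17.
So the minimum is g(4) = -17.

-17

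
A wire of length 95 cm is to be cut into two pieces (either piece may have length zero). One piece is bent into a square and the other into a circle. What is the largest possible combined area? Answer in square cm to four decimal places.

718.1867

Let x be the length used for the square. Square side x/4; circle radius (95−x)/(2π).
A(x) = (x/4)² + π·((95−x)/(2π))² = x²/16 + (95−x)²/(4π) for 0 ≤ x ≤ 95. A'(x) = x/8 − (95−x)/(2π) = 0 gives x = 4·95/(π+4) ≈ 53.2094.
A'' > 0, so the interior critical point is a minimum; the maximum is at an endpoint. A(0) = 718.1867 and A(95) = 564.0625, so the largest area is 718.1867.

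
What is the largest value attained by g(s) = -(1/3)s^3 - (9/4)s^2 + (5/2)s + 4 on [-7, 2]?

223/48

g'(s) = -s^2 - (9/2)s + 5/2, which vanishes at s = -5 and s = 1/2.
Candidates: g(-7) = -113/12, g(-5) = -277/12, g(1/2) = 223/48, g(2) = -8/3.
Hence the absolute maximum is 223/48 at s = 1/2.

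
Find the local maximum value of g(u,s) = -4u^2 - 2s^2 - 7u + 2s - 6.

∂g/∂u = -8u - 7 = 0 and ∂g/∂s = -4s + 2 = 0, so (u, s) = (-7/8, 1/2).
The Hessian has g_{uu} = -8, g_{ss} = -4, g_{us} = 0, giving D = 32 > 0 with g_{uu} < 0, so the point is a local maximum.
g(-7/8, 1/2) = -39/16.

-39/16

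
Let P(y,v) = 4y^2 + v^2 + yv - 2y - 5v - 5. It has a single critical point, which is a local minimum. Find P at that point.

-169/15

∂P/∂y = 8y + v - 2 = 0 and ∂P/∂v = y + 2v - 5 = 0, so (y, v) = (-1/15, 38/15).
The Hessian has P_{yy} = 8, P_{vv} = 2, P_{yv} = 1, giving D = 15 > 0 with P_{yy} > 0, so the point is a local minimum.
P(-1/15, 38/15) = -169/15.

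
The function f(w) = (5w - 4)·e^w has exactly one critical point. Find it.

Differentiating with the product rule gives f'(w) = (5w + 1)·e^w. Since e^w > 0, the only critical point is w = -1/5.
f''(-1/5) has the same sign as 5 > 0, so this is a local minimum.
f(-1/5) = (-5)·e^(-1/5) ≈ -4.0937.

-1/5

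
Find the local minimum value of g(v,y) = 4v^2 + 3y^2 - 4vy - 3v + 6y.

∂g/∂v = 8v - 4y - 3 = 0 and ∂g/∂y = -4v + 6y + 6 = 0, so (v, y) = (-3/16, -9/8).
The Hessian has g_{vv} = 8, g_{yy} = 6, g_{vy} = -4, giving D = 32 > 0 with g_{vv} > 0, so the point is a local minimum.
g(-3/16, -9/8) = -99/32.

-99/32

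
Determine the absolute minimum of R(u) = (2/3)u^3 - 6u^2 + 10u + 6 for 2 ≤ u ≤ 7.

R'(u) = 2u^2 - 12u + 10, whose only zero in [2, 7] is u = 5.
Compare values at every candidate in [2, 7]: R(2) = 22/3; R(5) = -32/3; R(7) = 32/3.
The minimum over the interval is -32/3, attained at u = 5.

-32/3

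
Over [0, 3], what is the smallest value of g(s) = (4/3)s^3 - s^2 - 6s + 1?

-23/4

g'(s) = 4s^2 - 2s - 6, whose only zero in [0, 3] is s = 3/2.
Compare values at every candidate in [0, 3]: g(0) = 1,  g(3/2) = -23/4,  g(3) = 10.
Hence the absolute minimum is -23/4 at s = 3/2.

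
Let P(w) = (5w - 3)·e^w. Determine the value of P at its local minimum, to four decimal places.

P'(w) = 5·e^w + (5w - 3)·1·e^w = (5w + 2)·e^w. Since e^w > 0, the only critical point is w = -2/5.
P''(-2/5) has the same sign as 5 > 0, so this is a local minimum.
P(-2/5) = (-5)·e^(-2/5) ≈ -3.3516.

-3.3516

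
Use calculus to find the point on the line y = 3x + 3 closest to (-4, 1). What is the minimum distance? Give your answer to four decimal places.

3.1623

Minimize D(x)^2 = (x + 4)^2 + (3x + 2)^2.
d/dx[D^2] = 2(x + 4) + 2·3·(3x + 2) = 0 ⇒ x = -1.
Then y = 0 and the distance is √(10) ≈ 3.1623.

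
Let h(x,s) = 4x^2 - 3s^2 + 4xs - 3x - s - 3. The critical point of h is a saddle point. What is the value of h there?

-227/64

∂h/∂x = 8x + 4s - 3 = 0 and ∂h/∂s = 4x - 6s - 1 = 0, so (x, s) = (11/32, 1/16).
The Hessian has h_{xx} = 8, h_{ss} = -6, h_{xs} = 4, giving D = -64 < 0, so the point is a saddle point.
h(11/32, 1/16) = -227/64.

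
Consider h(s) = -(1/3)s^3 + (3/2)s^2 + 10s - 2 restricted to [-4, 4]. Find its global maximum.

122/3

Differentiating, h'(s) = -s^2 + 3s + 10; whose only zero in [-4, 4] is s = -2.
Evaluating at the critical points and endpoints: h(-4) = 10/3; h(-2) = -40/3; h(4) = 122/3.
The maximum over the interval is 122/3, attained at s = 4.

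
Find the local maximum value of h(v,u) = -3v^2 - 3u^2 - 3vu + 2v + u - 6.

-17/3

∂h/∂v = -6v - 3u + 2 = 0 and ∂h/∂u = -3v - 6u + 1 = 0, so (v, u) = (1/3, 0).
The Hessian has h_{vv} = -6, h_{uu} = -6, h_{vu} = -3, giving D = 27 > 0 with h_{vv} < 0, so the point is a local maximum.
h(1/3, 0) = -17/3.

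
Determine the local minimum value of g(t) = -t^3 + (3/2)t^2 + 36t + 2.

-131/2

g'(t) = -3t^2 + 3t + 36 = 0 at t = -3, 4.
Second-derivative test with g''(t) = -6t + 3: g''(-3) = 21 > 0 ⇒ local minimum; g''(4) = -21 < 0 ⇒ local maximum.
The local minimum is g(-3) = -131/2.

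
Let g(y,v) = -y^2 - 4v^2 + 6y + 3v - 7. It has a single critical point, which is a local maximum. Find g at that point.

∂g/∂y = -2y + 6 = 0 and ∂g/∂v = -8v + 3 = 0, so (y, v) = (3, 3/8).
The Hessian has g_{yy} = -2, g_{vv} = -8, g_{yv} = 0, giving D = 16 > 0 with g_{yy} < 0, so the point is a local maximum.
g(3, 3/8) = 41/16.

41/16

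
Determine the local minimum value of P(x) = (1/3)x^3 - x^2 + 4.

8/3

Critical points: P'(x) = x^2 - 2x vanishes at x = 0, 2.
Second-derivative test with P''(x) = 2x - 2: P''(0) = -2 < 0 ⇒ local maximum; P''(2) = 2 > 0 ⇒ local minimum.
The local minimum is P(2) = 8/3.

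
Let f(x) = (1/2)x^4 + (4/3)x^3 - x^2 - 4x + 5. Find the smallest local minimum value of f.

f'(x) = 2x^3 + 4x^2 - 2x - 4. Setting f'(x) = 0 gives x ∈ {-2, -1, 1}.
f''(x) = 6x^2 + 8x - 2. f''(-2) = 6 > 0 ⇒ local minimum; f''(-1) = -4 < 0 ⇒ local maximum; f''(1) = 12 > 0 ⇒ local minimum.
Thus f has its smallest local minimum at x = 1, with value 11/6.

11/6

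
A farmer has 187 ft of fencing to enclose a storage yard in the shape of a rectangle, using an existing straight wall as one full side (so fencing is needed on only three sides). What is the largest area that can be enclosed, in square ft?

34969/8

Let the sides perpendicular to the wall have length x and the parallel side y, so 2x + y = 187 and the area is A = xy = x(187 − 2x).
A'(x) = 187 − 4x = 0 gives x = 187/4, and A''(x) = −4 < 0 confirms a maximum.
Then y = 187 − 2·187/4 = 187/2 and A = 34969/8.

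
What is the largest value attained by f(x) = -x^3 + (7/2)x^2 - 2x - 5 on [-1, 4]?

Differentiating, f'(x) = -3x^2 + 7x - 2; which vanishes at x = 1/3 and x = 2.
Evaluating at the critical points and endpoints: f(-1) = 3/2, f(1/3) = -287/54, f(2) = -3, f(4) = -21.
The maximum over the interval is 3/2, attained at x = -1.

3/2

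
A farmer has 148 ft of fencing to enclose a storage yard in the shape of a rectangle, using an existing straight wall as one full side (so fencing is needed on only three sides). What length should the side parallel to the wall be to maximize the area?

Let the sides perpendicular to the wall have length x and the parallel side y, so 2x + y = 148 and the area is A = xy = x(148 − 2x).
A'(x) = 148 − 4x = 0 gives x = 37, and A''(x) = −4 < 0 confirms a maximum.
Then y = 148 − 2·37 = 74 and A = 2738.

74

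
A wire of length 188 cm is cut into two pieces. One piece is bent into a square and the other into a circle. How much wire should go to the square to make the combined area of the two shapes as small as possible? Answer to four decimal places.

105.2986

Let x be the length used for the square. Square side x/4; circle radius (188−x)/(2π).
A(x) = (x/4)² + π·((188−x)/(2π))² = x²/16 + (188−x)²/(4π) for 0 ≤ x ≤ 188. A'(x) = x/8 − (188−x)/(2π) = 0 gives x = 4·188/(π+4) ≈ 105.2986.
A'' = 1/8 + 1/(2π) > 0, so this gives the minimum combined area; x ≈ 105.2986 cm to the square.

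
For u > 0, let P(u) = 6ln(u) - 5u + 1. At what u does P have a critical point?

6/5

P'(u) = 6/u − 5 = 0 gives u = 6/5.
P''(u) = -6/u², which is negative for u > 0, so this is a local maximum.
P(6/5) = 6·ln(6/5) - 6 + 1 ≈ -3.9061.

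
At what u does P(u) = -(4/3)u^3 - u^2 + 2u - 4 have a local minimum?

-1

P'(u) = -4u^2 - 2u + 2 = 0 at u = -1, 1/2.
P''(u) = -8u - 2. P''(-1) = 6 > 0 ⇒ local minimum; P''(1/2) = -6 < 0 ⇒ local maximum.
So the local minimum value is P(-1) = -17/3.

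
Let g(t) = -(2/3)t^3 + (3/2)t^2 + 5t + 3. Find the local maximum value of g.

347/24

Critical points: g'(t) = -2t^2 + 3t + 5 vanishes at t = -1, 5/2.
Since g''(t) = -4t + 3, we get g''(-1) = 7 > 0 ⇒ local minimum; g''(5/2) = -7 < 0 ⇒ local maximum.
The local maximum is g(5/2) = 347/24.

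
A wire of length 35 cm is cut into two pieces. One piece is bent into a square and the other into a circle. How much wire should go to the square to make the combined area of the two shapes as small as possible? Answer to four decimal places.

19.6035

Let x be the length used for the square. Square side x/4; circle radius (35−x)/(2π).
A(x) = (x/4)² + π·((35−x)/(2π))² = x²/16 + (35−x)²/(4π) for 0 ≤ x ≤ 35. A'(x) = x/8 − (35−x)/(2π) = 0 gives x = 4·35/(π+4) ≈ 19.6035.
A'' = 1/8 + 1/(2π) > 0, so this gives the minimum combined area; x ≈ 19.6035 cm to the square.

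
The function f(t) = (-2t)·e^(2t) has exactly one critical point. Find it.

-1/2

f'(t) = (-2)·e^(2t) + (-2t)·2·e^(2t) = (-4t - 2)·e^(2t). Since e^(2t) > 0, the only critical point is t = -1/2.
f''(-1/2) has the same sign as -4 < 0, so this is a local maximum.
f(-1/2) = (1)·e^(-1) ≈ 0.3679.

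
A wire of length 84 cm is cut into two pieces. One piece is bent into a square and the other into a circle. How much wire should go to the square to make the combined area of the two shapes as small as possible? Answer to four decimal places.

Let x be the length used for the square. Square side x/4; circle radius (84−x)/(2π).
A(x) = (x/4)² + π·((84−x)/(2π))² = x²/16 + (84−x)²/(4π) for 0 ≤ x ≤ 84. A'(x) = x/8 − (84−x)/(2π) = 0 gives x = 4·84/(π+4) ≈ 47.0483.
A'' = 1/8 + 1/(2π) > 0, so this gives the minimum combined area; x ≈ 47.0483 cm to the square.

47.0483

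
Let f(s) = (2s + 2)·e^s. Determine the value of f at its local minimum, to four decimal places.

-0.2707

Differentiating with the product rule gives f'(s) = (2s + 4)·e^s. Since e^s > 0, the only critical point is s = -2.
f''(-2) has the same sign as 2 > 0, so this is a local minimum.
f(-2) = (-2)·e^(-2) ≈ -0.2707.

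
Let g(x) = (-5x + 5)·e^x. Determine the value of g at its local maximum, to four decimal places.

5.0000

By the product rule, g'(x) = (-5x)·e^x. Since e^x > 0, the only critical point is x = 0.
g''(0) has the same sign as -5 < 0, so this is a local maximum.
g(0) = (5)·e^(0) ≈ 5.0000.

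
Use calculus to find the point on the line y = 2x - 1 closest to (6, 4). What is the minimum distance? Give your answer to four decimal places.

Minimize D(x)^2 = (x - 6)^2 + (2x - 5)^2.
d/dx[D^2] = 2(x - 6) + 2·2·(2x - 5) = 0 ⇒ x = 16/5.
Then y = 27/5 and the distance is √(49/5) ≈ 3.1305.

3.1305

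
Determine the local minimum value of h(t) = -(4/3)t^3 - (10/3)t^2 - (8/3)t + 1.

h'(t) = -4t^2 - (20/3)t - 8/3. Setting h'(t) = 0 gives t ∈ {-1, -2/3}.
Since h''(t) = -8t - 20/3, we get h''(-1) = 4/3 > 0 ⇒ local minimum; h''(-2/3) = -4/3 < 0 ⇒ local maximum.
Thus h has its local minimum at t = -1, with value 5/3.

5/3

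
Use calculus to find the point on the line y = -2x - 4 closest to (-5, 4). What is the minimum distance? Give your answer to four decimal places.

Minimize D(x)^2 = (x + 5)^2 + (-2x - 8)^2.
d/dx[D^2] = 2(x + 5) + 2·(-2)·(-2x - 8) = 0 ⇒ x = -21/5.
Then y = 22/5 and the distance is √(4/5) ≈ 0.8944.

0.8944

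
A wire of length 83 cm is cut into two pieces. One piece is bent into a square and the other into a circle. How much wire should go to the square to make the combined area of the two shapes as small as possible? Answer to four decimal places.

46.4882

Let x be the length used for the square. Square side x/4; circle radius (83−x)/(2π).
A(x) = (x/4)² + π·((83−x)/(2π))² = x²/16 + (83−x)²/(4π) for 0 ≤ x ≤ 83. A'(x) = x/8 − (83−x)/(2π) = 0 gives x = 4·83/(π+4) ≈ 46.4882.
A'' = 1/8 + 1/(2π) > 0, so this gives the minimum combined area; x ≈ 46.4882 cm to the square.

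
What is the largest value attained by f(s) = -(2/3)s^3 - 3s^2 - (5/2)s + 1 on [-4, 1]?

17/3

Differentiating, f'(s) = -2s^2 - 6s - 5/2; which vanishes at s = -5/2 and s = -1/2.
Evaluating at the critical points and endpoints: f(-4) = 17/3,  f(-5/2) = -13/12,  f(-1/2) = 19/12,  f(1) = -31/6.
The maximum over the interval is 17/3, attained at s = -4.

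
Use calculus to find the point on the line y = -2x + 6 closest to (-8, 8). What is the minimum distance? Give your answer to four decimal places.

6.2610

Minimize D(x)^2 = (x + 8)^2 + (-2x - 2)^2.
d/dx[D^2] = 2(x + 8) + 2·(-2)·(-2x - 2) = 0 ⇒ x = -12/5.
Then y = 54/5 and the distance is √(196/5) ≈ 6.2610.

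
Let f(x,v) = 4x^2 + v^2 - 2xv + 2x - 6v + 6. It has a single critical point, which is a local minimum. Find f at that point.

-13/3

∂f/∂x = 8x - 2v + 2 = 0 and ∂f/∂v = -2x + 2v - 6 = 0, so (x, v) = (2/3, 11/3).
The Hessian has f_{xx} = 8, f_{vv} = 2, f_{xv} = -2, giving D = 12 > 0 with f_{xx} > 0, so the point is a local minimum.
f(2/3, 11/3) = -13/3.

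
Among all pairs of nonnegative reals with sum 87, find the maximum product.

With x + y = 87, the product is P(x) = x(87 − x).
P'(x) = 87 − 2x = 0 gives x = 87/2; P'' = −2 < 0, so this is the maximum.
P = 87/2·87/2 = 7569/4.

7569/4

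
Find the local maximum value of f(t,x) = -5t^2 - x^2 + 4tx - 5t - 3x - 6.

53/2

∂f/∂t = -10t + 4x - 5 = 0 and ∂f/∂x = 4t - 2x - 3 = 0, so (t, x) = (-11/2, -25/2).
The Hessian has f_{tt} = -10, f_{xx} = -2, f_{tx} = 4, giving D = 4 > 0 with f_{tt} < 0, so the point is a local maximum.
f(-11/2, -25/2) = 53/2.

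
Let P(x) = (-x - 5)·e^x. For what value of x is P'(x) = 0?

-6

By the product rule, P'(x) = (-x - 6)·e^x. Since e^x > 0, the only critical point is x = -6.
P''(-6) has the same sign as -1 < 0, so this is a local maximum.
P(-6) = (1)·e^(-6) ≈ 0.0025.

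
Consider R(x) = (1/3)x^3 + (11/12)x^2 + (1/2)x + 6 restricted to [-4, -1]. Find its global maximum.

R'(x) = x^2 + (11/6)x + 1/2, whose only zero in [-4, -1] is x = -3/2.
Compare values at every candidate in [-4, -1]: R(-4) = -8/3,  R(-3/2) = 99/16,  R(-1) = 73/12.
The maximum over the interval is 99/16, attained at x = -3/2.

99/16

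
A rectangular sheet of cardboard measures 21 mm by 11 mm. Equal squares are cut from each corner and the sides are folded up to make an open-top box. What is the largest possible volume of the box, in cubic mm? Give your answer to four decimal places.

With cut size x, the volume is V(x) = x(21 − 2x)(11 − 2x) for 0 < x < 5.5.
V'(x) = 12x^2 − 128x + 231. Setting V'(x) = 0 gives x ≈ 2.3011 (the root in (0, 5.5)).
V''(x) = 24x − 128 is negative there, so this is the maximum; V ≈ 241.4080.

241.4080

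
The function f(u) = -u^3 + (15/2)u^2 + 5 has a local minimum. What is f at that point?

5

Critical points: f'(u) = -3u^2 + 15u vanishes at u = 0, 5.
f''(u) = -6u + 15. f''(0) = 15 > 0 ⇒ local minimum; f''(5) = -15 < 0 ⇒ local maximum.
So the local minimum value is f(0) = 5.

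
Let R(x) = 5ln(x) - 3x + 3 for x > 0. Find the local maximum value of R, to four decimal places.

0.5541

R'(x) = 5/x − 3 = 0 gives x = 5/3.
R''(x) = -5/x², which is negative for x > 0, so this is a local maximum.
R(5/3) = 5·ln(5/3) - 5 + 3 ≈ 0.5541.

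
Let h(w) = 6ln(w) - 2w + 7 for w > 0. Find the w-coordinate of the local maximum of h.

h'(w) = 6/w − 2 = 0 gives w = 3.
h''(w) = -6/w², which is negative for w > 0, so this is a local maximum.
h(3) = 6·ln(3) - 6 + 7 ≈ 7.5917.

3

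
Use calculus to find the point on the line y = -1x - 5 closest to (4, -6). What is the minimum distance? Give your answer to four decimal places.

Minimize D(x)^2 = (x - 4)^2 + (-x + 1)^2.
d/dx[D^2] = 2(x - 4) + 2·(-1)·(-x + 1) = 0 ⇒ x = 5/2.
Then y = -15/2 and the distance is √(9/2) ≈ 2.1213.

2.1213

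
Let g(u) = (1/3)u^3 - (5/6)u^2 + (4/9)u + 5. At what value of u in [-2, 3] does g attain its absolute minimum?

-2

Differentiating, g'(u) = u^2 - (5/3)u + 4/9; which vanishes at u = 1/3 and u = 4/3.
Compare values at every candidate in [-2, 3]: g(-2) = -17/9, g(1/3) = 821/162, g(4/3) = 397/81, g(3) = 47/6.
So the minimum is g(-2) = -17/9.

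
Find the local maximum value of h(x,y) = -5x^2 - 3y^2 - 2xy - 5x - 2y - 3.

-93/56

∂h/∂x = -10x - 2y - 5 = 0 and ∂h/∂y = -2x - 6y - 2 = 0, so (x, y) = (-13/28, -5/28).
The Hessian has h_{xx} = -10, h_{yy} = -6, h_{xy} = -2, giving D = 56 > 0 with h_{xx} < 0, so the point is a local maximum.
h(-13/28, -5/28) = -93/56.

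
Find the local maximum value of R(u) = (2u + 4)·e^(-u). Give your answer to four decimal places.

5.4366

By the product rule, R'(u) = (-2u - 2)·e^(-u). Since e^(-u) > 0, the only critical point is u = -1.
R''(-1) has the same sign as -2 < 0, so this is a local maximum.
R(-1) = (2)·e^(1) ≈ 5.4366.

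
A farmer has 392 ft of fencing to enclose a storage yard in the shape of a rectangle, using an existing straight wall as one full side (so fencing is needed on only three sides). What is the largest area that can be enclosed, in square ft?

Let the sides perpendicular to the wall have length x and the parallel side y, so 2x + y = 392 and the area is A = xy = x(392 − 2x).
A'(x) = 392 − 4x = 0 gives x = 98, and A''(x) = −4 < 0 confirms a maximum.
Then y = 392 − 2·98 = 196 and A = 19208.

19208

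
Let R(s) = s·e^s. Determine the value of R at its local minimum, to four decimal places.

-0.3679

R'(s) = 1·e^s + (s)·1·e^s = (s + 1)·e^s. Since e^s > 0, the only critical point is s = -1.
R''(-1) has the same sign as 1 > 0, so this is a local minimum.
R(-1) = (-1)·e^(-1) ≈ -0.3679.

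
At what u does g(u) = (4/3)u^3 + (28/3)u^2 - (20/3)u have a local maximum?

-5

g'(u) = 4u^2 + (56/3)u - 20/3 = 0 at u = -5, 1/3.
g''(u) = 8u + 56/3. g''(-5) = -64/3 < 0 ⇒ local maximum; g''(1/3) = 64/3 > 0 ⇒ local minimum.
Thus g has its local maximum at u = -5, with value 100.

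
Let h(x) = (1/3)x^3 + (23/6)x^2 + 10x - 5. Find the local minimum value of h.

h'(x) = x^2 + (23/3)x + 10. Setting h'(x) = 0 gives x ∈ {-6, -5/3}.
Second-derivative test with h''(x) = 2x + 23/3: h''(-6) = -13/3 < 0 ⇒ local maximum; h''(-5/3) = 13/3 > 0 ⇒ local minimum.
Thus h has its local minimum at x = -5/3, with value -2035/162.

-2035/162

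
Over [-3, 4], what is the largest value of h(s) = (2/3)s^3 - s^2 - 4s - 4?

20/3

Differentiating, h'(s) = 2s^2 - 2s - 4; which vanishes at s = -1 and s = 2.
Candidates: h(-3) = -19,  h(-1) = -5/3,  h(2) = -32/3,  h(4) = 20/3.
Hence the absolute maximum is 20/3 at s = 4.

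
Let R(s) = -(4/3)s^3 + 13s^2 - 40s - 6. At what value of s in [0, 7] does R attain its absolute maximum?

0

The derivative is -4s^2 + 26s - 40, which vanishes at s = 5/2 and s = 4.
Candidates: R(0) = -6; R(5/2) = -547/12; R(4) = -130/3; R(7) = -319/3.
So the maximum is R(0) = -6.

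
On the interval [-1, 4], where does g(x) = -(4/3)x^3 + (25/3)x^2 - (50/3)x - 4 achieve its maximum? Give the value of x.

g'(x) = -4x^2 + (50/3)x - 50/3, which vanishes at x = 5/3 and x = 5/2.
Compare values at every candidate in [-1, 4]: g(-1) = 67/3; g(5/3) = -1199/81; g(5/2) = -173/12; g(4) = -68/3.
So the maximum is g(-1) = 67/3.

-1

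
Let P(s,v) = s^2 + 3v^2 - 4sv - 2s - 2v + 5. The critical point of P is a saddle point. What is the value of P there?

13

∂P/∂s = 2s - 4v - 2 = 0 and ∂P/∂v = -4s + 6v - 2 = 0, so (s, v) = (-5, -3).
The Hessian has P_{ss} = 2, P_{vv} = 6, P_{sv} = -4, giving D = -4 < 0, so the point is a saddle point.
P(-5, -3) = 13.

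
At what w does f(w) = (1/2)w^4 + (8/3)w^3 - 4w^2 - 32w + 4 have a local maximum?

-2

f'(w) = 2w^3 + 8w^2 - 8w - 32 = 0 at w = -4, -2, 2.
f''(w) = 6w^2 + 16w - 8. f''(-4) = 24 > 0 ⇒ local minimum; f''(-2) = -16 < 0 ⇒ local maximum; f''(2) = 48 > 0 ⇒ local minimum.
So the local maximum value is f(-2) = 116/3.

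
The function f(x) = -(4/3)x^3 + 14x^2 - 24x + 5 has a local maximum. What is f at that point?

77

Critical points: f'(x) = -4x^2 + 28x - 24 vanishes at x = 1, 6.
Second-derivative test with f''(x) = -8x + 28: f''(1) = 20 > 0 ⇒ local minimum; f''(6) = -20 < 0 ⇒ local maximum.
Thus f has its local maximum at x = 6, with value 77.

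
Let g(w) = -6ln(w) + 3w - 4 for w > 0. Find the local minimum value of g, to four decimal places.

g'(w) = -6/w + 3 = 0 gives w = 2.
g''(w) = 6/w², which is positive for w > 0, so this is a local minimum.
g(2) = -6·ln(2) + 6 - 4 ≈ -2.1589.

-2.1589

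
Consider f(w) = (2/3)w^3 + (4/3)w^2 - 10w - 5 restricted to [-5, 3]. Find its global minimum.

f'(w) = 2w^2 + (8/3)w - 10, which vanishes at w = -3 and w = 5/3.
Candidates: f(-5) = -5; f(-3) = 19; f(5/3) = -1205/81; f(3) = -5.
So the minimum is f(5/3) = -1205/81.

-1205/81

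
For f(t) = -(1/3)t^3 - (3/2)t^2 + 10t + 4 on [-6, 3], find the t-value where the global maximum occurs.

f'(t) = -t^2 - 3t + 10, which vanishes at t = -5 and t = 2.
Evaluating at the critical points and endpoints: f(-6) = -38, f(-5) = -251/6, f(2) = 46/3, f(3) = 23/2.
The maximum over the interval is 46/3, attained at t = 2.

2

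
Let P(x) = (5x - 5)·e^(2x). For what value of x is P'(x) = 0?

1/2

Differentiating with the product rule gives P'(x) = (10x - 5)·e^(2x). Since e^(2x) > 0, the only critical point is x = 1/2.
P''(1/2) has the same sign as 10 > 0, so this is a local minimum.
P(1/2) = (-5/2)·e^(1) ≈ -6.7957.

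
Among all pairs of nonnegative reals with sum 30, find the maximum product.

With x + y = 30, the product is P(x) = x(30 − x).
P'(x) = 30 − 2x = 0 gives x = 15; P'' = −2 < 0, so this is the maximum.
P = 15·15 = 225.

225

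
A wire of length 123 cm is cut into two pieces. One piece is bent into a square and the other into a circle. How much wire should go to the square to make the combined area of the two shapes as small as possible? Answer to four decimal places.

68.8922

Let x be the length used for the square. Square side x/4; circle radius (123−x)/(2π).
A(x) = (x/4)² + π·((123−x)/(2π))² = x²/16 + (123−x)²/(4π) for 0 ≤ x ≤ 123. A'(x) = x/8 − (123−x)/(2π) = 0 gives x = 4·123/(π+4) ≈ 68.8922.
A'' = 1/8 + 1/(2π) > 0, so this gives the minimum combined area; x ≈ 68.8922 cm to the square.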